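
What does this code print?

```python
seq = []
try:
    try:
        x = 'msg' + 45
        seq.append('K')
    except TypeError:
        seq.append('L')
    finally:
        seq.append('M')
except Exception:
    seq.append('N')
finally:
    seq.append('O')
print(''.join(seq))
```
LMO

Both finally blocks run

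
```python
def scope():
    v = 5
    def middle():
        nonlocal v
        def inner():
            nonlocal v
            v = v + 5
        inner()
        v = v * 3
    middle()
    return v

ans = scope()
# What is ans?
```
30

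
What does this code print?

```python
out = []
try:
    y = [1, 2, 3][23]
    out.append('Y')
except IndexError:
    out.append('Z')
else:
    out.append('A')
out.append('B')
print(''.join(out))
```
ZB

else block skipped when exception is caught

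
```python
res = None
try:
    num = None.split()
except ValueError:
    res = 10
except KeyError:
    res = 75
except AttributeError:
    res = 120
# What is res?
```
120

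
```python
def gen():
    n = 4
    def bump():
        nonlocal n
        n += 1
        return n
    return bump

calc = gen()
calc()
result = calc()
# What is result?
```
6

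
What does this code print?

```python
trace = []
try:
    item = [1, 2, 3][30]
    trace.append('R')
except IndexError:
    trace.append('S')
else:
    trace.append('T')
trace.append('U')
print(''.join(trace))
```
SU

else block skipped when exception is caught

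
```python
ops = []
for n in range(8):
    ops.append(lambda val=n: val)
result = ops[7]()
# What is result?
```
7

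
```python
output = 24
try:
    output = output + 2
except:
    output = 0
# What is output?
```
26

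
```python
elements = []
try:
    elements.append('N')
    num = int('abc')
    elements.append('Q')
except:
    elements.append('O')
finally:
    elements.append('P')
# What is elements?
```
['N', 'O', 'P']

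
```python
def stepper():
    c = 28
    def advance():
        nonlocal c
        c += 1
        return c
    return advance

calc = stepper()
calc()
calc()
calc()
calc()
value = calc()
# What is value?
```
33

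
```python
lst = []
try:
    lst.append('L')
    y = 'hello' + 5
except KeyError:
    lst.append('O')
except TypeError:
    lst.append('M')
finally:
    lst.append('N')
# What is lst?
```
['L', 'M', 'N']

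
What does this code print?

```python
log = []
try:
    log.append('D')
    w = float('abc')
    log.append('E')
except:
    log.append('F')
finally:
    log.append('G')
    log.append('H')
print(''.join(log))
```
DFGH

Code before exception runs, then except, then all of finally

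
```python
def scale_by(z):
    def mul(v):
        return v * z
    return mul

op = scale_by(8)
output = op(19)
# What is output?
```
152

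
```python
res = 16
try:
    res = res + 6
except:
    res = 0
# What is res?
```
22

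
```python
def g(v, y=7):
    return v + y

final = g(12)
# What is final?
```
19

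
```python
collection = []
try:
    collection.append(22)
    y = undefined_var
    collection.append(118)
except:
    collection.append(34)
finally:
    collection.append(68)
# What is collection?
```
[22, 34, 68]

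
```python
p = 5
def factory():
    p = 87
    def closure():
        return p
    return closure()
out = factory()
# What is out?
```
87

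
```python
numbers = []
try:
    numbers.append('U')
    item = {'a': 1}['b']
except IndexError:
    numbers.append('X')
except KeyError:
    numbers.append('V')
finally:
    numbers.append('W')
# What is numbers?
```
['U', 'V', 'W']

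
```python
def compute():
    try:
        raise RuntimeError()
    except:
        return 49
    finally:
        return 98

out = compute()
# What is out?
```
98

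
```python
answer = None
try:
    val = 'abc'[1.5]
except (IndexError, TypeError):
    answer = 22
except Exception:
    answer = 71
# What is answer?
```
22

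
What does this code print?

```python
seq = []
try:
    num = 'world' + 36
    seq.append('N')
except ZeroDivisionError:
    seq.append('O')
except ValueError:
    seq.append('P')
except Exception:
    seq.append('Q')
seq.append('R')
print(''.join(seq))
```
QR

TypeError not specifically caught, falls to Exception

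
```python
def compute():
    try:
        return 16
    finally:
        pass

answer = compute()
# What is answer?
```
16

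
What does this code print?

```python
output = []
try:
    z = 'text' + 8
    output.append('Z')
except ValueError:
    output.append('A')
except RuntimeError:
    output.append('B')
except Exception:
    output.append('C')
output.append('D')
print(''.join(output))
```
CD

TypeError not specifically caught, falls to Exception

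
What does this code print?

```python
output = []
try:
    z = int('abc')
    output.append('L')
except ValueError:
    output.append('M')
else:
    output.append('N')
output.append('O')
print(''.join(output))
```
MO

else block skipped when exception is caught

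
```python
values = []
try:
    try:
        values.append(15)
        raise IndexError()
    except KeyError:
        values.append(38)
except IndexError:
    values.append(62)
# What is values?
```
[15, 62]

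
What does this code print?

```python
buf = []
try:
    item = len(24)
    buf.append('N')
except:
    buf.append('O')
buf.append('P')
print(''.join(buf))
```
OP

Exception raised in try, caught by bare except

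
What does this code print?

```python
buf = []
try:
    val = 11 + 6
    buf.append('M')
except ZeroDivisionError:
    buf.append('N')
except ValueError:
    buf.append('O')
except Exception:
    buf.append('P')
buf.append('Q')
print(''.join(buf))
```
MQ

No exception, try block completes normally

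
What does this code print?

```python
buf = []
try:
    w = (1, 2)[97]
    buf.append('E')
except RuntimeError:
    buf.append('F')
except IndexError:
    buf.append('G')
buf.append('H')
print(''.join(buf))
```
GH

IndexError is caught by its specific handler, not RuntimeError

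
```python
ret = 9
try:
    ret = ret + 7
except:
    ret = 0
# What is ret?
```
16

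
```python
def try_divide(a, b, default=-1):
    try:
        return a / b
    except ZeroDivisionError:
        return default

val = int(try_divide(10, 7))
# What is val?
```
1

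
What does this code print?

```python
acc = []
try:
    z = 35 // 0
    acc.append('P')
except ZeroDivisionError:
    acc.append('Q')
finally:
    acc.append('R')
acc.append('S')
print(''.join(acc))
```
QRS

finally always runs, even after exception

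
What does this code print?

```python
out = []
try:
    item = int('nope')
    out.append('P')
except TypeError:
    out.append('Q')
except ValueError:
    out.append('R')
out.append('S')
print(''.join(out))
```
RS

ValueError is caught by its specific handler, not TypeError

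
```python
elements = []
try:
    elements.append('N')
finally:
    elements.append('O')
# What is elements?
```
['N', 'O']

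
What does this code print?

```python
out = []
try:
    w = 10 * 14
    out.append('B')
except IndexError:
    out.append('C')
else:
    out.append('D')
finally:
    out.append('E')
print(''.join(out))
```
BDE

else runs before finally when no exception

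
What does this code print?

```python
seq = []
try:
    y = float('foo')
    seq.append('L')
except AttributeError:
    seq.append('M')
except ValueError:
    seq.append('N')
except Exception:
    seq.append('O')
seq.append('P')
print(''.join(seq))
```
NP

ValueError matches before generic Exception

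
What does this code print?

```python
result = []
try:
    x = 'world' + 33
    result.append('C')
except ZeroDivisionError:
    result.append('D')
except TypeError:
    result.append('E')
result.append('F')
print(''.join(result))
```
EF

TypeError is caught by its specific handler, not ZeroDivisionError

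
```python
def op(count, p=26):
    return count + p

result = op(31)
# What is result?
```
57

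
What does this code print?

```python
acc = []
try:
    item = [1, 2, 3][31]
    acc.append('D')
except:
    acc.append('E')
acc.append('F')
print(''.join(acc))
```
EF

Exception raised in try, caught by bare except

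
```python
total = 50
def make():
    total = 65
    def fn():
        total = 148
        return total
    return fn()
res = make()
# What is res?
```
148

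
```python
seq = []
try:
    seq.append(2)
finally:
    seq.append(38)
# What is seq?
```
[2, 38]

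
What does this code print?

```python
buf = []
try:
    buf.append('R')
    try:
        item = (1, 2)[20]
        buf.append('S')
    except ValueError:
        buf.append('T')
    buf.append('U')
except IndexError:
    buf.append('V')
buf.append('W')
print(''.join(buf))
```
RVW

Inner handler doesn't match, propagates to outer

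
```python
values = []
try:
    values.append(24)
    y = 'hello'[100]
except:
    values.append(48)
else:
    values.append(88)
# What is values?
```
[24, 48]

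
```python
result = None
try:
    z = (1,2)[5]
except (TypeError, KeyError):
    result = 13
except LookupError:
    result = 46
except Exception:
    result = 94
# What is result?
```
46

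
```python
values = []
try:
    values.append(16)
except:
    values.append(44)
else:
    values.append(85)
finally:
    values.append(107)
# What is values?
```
[16, 85, 107]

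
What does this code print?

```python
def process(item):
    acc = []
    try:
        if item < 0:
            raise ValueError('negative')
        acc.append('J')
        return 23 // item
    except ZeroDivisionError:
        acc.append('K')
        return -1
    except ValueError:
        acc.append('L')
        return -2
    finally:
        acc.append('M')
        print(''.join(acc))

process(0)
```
JKM

item=0 causes ZeroDivisionError, caught, finally prints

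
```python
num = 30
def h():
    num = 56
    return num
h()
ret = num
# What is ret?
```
30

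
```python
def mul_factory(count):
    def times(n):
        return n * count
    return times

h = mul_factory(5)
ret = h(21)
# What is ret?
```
105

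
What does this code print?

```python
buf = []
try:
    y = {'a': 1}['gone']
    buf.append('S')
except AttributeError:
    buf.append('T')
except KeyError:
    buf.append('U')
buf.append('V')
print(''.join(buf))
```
UV

KeyError is caught by its specific handler, not AttributeError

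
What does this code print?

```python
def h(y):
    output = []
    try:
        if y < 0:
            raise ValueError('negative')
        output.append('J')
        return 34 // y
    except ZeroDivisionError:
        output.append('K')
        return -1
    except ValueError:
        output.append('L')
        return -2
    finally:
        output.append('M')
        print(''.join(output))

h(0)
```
JKM

y=0 causes ZeroDivisionError, caught, finally prints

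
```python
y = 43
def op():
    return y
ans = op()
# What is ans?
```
43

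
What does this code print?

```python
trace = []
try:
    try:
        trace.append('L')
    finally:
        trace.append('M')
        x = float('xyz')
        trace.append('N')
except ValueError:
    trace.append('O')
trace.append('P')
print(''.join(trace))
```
LMOP

Exception in inner finally caught by outer except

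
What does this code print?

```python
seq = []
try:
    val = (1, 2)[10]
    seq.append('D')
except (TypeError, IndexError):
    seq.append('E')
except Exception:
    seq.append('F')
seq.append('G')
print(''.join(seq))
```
EG

IndexError matches tuple containing it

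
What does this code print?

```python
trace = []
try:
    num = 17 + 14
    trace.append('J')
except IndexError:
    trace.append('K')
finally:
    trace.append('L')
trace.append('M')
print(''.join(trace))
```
JLM

finally runs after normal execution too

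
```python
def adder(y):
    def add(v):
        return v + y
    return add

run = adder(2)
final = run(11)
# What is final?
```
13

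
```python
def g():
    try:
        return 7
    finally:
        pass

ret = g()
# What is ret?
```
7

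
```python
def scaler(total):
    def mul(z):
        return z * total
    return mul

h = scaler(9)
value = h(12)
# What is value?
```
108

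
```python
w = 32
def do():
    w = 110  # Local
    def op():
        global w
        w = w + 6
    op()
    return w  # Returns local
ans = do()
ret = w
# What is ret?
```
38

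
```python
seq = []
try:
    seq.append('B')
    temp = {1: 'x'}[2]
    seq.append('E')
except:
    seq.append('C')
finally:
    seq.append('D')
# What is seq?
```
['B', 'C', 'D']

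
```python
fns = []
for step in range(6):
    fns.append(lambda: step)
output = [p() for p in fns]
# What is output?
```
[5, 5, 5, 5, 5, 5]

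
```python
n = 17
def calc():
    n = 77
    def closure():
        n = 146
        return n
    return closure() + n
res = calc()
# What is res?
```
223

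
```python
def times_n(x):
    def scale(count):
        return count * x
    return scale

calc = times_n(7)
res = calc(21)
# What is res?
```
147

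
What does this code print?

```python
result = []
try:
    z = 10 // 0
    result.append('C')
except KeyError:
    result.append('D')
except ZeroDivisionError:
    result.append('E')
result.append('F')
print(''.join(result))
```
EF

ZeroDivisionError is caught by its specific handler, not KeyError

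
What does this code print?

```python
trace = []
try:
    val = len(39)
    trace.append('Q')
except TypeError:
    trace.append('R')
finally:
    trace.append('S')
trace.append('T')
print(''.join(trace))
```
RST

finally always runs, even after exception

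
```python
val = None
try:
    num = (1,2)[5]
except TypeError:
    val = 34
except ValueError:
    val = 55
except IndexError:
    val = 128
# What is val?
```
128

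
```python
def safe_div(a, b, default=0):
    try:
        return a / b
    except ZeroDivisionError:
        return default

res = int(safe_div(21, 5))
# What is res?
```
4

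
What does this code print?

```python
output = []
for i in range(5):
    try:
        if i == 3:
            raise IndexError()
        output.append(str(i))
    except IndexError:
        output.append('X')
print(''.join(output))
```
012X4

Exception on i=3 caught, loop continues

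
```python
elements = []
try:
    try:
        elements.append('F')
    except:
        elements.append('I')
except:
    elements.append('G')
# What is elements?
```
['F']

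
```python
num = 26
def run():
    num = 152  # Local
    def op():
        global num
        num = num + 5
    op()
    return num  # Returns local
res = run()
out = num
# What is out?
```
31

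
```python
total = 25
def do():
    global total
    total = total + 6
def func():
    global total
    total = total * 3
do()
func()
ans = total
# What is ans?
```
93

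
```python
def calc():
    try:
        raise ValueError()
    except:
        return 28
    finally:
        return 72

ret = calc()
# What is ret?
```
72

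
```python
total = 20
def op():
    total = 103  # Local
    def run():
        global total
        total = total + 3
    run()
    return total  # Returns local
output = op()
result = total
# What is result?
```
23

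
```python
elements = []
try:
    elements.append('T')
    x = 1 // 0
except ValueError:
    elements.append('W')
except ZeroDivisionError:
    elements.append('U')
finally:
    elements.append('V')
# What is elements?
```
['T', 'U', 'V']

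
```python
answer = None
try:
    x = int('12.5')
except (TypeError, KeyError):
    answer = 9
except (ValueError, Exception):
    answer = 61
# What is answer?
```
61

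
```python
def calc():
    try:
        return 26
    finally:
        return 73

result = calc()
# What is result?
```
73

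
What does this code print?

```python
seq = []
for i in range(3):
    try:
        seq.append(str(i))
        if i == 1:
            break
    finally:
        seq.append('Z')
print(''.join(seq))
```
0Z1Z

finally runs even when breaking out of loop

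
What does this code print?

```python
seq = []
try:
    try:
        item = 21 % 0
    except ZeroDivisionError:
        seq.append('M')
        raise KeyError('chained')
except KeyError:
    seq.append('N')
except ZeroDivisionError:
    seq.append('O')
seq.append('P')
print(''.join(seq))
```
MNP

KeyError raised and caught, original ZeroDivisionError not re-raised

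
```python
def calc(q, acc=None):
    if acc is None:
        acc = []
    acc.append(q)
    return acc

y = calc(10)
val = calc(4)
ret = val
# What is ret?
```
[4]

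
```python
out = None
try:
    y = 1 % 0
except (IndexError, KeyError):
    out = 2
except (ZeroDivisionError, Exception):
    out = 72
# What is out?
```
72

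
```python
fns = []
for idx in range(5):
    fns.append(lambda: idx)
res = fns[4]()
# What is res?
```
4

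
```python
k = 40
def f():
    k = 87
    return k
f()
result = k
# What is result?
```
40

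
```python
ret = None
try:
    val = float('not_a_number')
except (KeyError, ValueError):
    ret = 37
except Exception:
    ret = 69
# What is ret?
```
37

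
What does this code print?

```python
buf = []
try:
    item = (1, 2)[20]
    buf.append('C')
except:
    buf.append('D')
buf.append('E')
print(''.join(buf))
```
DE

Exception raised in try, caught by bare except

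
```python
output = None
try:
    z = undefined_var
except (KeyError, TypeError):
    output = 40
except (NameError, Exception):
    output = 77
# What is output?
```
77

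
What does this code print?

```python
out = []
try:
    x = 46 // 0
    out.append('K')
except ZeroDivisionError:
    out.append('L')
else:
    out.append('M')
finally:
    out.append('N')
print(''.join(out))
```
LN

Exception: except runs, else skipped, finally runs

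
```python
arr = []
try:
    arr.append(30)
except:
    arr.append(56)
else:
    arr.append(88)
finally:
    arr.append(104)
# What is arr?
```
[30, 88, 104]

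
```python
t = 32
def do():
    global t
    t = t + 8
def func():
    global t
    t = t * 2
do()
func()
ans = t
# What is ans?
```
80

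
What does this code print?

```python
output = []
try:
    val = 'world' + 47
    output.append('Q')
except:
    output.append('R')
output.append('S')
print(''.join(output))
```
RS

Exception raised in try, caught by bare except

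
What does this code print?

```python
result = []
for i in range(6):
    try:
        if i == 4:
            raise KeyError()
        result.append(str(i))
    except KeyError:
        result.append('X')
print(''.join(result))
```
0123X5

Exception on i=4 caught, loop continues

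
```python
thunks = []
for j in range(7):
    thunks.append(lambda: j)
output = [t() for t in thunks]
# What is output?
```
[6, 6, 6, 6, 6, 6, 6]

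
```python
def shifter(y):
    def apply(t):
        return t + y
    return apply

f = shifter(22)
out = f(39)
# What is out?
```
61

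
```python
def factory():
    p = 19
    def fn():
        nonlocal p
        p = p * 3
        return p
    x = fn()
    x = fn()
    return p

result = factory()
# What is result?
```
171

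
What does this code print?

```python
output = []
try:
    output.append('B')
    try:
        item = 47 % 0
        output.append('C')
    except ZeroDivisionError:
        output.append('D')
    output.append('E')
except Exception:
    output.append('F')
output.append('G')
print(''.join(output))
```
BDEG

Inner exception caught by inner handler, outer continues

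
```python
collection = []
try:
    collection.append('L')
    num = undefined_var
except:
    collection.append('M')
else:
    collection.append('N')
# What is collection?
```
['L', 'M']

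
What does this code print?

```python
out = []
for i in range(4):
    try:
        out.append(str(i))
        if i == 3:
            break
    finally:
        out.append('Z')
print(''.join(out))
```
0Z1Z2Z3Z

finally runs even when breaking out of loop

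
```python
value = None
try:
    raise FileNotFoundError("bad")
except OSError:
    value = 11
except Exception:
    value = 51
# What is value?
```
11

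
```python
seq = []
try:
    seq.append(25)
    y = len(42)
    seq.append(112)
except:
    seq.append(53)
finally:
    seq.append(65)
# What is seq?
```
[25, 53, 65]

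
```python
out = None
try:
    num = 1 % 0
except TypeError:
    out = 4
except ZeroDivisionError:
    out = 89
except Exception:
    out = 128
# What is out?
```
89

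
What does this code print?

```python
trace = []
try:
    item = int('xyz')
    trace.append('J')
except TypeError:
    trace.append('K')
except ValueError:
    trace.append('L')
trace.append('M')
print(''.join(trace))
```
LM

ValueError is caught by its specific handler, not TypeError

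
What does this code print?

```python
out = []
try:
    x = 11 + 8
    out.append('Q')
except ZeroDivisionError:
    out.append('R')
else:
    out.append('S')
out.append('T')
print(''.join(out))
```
QST

else block runs when no exception occurs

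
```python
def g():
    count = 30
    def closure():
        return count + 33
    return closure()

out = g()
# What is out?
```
63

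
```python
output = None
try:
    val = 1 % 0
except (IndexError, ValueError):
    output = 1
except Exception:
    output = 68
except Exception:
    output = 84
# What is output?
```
68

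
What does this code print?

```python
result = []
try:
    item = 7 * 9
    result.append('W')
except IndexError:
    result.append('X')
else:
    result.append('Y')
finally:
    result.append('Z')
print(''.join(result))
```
WYZ

else runs before finally when no exception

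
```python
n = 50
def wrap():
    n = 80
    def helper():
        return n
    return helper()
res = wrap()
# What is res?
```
80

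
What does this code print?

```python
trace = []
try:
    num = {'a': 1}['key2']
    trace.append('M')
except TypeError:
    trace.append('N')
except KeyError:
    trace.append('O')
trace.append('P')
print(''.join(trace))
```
OP

KeyError is caught by its specific handler, not TypeError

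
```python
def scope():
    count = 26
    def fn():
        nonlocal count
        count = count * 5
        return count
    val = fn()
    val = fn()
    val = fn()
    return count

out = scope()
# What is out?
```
3250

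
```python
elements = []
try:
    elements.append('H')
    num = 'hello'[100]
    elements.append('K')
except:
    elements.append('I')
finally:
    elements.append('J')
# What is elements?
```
['H', 'I', 'J']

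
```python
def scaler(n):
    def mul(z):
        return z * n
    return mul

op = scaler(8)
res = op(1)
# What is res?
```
8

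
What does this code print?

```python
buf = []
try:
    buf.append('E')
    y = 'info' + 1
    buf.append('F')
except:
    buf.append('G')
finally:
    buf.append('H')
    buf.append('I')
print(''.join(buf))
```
EGHI

Code before exception runs, then except, then all of finally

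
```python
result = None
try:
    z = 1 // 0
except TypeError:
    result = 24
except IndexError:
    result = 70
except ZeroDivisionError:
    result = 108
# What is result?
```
108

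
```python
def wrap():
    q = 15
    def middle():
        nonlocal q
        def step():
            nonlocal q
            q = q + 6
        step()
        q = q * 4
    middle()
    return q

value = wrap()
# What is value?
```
84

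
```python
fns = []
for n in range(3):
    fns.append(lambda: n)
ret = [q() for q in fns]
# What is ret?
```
[2, 2, 2]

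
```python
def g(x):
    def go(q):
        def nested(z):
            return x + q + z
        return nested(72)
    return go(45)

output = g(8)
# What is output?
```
125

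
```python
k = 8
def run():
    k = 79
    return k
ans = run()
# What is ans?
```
79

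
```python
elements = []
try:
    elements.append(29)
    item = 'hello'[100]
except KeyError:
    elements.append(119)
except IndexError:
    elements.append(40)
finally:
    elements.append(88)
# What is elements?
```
[29, 40, 88]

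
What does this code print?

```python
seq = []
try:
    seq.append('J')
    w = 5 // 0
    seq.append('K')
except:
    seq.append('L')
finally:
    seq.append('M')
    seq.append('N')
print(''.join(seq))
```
JLMN

Code before exception runs, then except, then all of finally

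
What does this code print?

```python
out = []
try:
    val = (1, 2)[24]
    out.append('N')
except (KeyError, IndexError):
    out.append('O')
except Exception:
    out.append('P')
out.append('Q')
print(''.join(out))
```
OQ

IndexError matches tuple containing it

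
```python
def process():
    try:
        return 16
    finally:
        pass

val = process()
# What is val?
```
16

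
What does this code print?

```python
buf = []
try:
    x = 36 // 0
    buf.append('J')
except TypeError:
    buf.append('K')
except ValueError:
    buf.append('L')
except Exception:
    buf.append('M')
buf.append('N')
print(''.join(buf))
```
MN

ZeroDivisionError not specifically caught, falls to Exception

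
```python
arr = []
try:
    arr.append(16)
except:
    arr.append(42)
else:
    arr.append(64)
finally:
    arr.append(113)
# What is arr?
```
[16, 64, 113]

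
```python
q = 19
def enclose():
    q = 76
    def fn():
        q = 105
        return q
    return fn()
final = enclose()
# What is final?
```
105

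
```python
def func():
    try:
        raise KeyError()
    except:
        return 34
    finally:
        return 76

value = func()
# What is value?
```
76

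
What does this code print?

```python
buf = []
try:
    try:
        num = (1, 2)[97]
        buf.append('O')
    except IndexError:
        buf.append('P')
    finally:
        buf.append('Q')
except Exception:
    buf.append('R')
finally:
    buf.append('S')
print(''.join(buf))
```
PQS

Both finally blocks run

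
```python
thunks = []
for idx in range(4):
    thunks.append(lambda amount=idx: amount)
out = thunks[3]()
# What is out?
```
3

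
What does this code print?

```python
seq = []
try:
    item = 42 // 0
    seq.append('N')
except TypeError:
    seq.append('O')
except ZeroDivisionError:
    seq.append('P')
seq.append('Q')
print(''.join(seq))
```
PQ

ZeroDivisionError is caught by its specific handler, not TypeError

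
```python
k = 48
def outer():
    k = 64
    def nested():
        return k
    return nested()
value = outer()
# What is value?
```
64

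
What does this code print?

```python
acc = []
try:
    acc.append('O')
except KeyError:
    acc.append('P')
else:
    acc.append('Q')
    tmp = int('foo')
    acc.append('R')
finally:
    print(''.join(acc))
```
OQ

Try succeeds, else appends 'Q', ValueError in else is uncaught, finally prints before exception propagates ('R' never appended)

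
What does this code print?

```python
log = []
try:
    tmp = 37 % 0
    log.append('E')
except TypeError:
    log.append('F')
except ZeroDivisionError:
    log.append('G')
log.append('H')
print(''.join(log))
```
GH

ZeroDivisionError is caught by its specific handler, not TypeError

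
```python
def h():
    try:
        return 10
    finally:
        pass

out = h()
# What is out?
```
10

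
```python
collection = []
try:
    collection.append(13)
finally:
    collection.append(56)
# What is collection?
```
[13, 56]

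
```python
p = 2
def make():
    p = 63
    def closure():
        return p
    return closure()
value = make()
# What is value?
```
63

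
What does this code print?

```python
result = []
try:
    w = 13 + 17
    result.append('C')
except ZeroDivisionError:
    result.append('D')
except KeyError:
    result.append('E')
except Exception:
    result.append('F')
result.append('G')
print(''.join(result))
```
CG

No exception, try block completes normally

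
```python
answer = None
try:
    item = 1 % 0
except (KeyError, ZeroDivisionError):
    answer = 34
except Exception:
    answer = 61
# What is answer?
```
34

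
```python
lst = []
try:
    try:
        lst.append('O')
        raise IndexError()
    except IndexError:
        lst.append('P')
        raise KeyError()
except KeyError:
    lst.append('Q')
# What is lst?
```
['O', 'P', 'Q']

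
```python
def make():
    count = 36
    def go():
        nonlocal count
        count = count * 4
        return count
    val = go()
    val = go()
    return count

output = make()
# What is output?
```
576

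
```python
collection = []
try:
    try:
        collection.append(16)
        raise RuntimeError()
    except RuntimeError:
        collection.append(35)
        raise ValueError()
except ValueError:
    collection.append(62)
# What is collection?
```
[16, 35, 62]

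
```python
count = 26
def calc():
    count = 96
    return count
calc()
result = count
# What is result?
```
26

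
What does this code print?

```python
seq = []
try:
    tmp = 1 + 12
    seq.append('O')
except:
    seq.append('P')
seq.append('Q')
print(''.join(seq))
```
OQ

No exception, try block completes normally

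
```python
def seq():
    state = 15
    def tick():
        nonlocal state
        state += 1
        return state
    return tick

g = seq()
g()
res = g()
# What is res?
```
17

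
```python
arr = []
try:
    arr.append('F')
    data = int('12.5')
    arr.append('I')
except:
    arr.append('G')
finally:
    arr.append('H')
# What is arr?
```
['F', 'G', 'H']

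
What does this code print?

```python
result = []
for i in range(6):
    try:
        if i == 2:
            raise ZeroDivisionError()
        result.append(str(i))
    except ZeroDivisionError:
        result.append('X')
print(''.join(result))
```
01X345

Exception on i=2 caught, loop continues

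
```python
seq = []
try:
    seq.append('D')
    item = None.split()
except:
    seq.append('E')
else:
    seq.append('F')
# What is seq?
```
['D', 'E']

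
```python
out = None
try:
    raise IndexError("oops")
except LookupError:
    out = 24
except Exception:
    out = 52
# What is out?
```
24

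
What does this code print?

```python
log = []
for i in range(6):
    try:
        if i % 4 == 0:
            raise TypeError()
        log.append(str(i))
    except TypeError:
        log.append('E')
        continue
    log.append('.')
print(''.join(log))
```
E1.2.3.E5.

continue in except skips rest of loop body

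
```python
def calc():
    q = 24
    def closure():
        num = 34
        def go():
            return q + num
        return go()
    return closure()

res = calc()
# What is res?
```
58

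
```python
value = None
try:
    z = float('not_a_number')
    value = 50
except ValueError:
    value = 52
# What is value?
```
52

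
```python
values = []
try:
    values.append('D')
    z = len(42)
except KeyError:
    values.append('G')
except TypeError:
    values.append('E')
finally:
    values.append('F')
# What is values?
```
['D', 'E', 'F']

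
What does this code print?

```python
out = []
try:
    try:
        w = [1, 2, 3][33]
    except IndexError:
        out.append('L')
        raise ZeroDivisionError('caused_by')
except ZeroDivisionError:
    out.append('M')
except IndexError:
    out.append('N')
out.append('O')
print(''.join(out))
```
LMO

ZeroDivisionError raised and caught, original IndexError not re-raised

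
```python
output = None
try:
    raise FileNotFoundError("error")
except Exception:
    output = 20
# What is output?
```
20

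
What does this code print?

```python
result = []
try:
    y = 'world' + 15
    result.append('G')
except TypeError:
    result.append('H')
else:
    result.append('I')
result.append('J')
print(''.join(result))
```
HJ

else block skipped when exception is caught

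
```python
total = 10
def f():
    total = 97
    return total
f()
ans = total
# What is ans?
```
10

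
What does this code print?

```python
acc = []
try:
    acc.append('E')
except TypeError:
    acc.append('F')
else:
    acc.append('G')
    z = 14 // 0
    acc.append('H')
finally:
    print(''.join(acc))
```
EG

Try succeeds, else appends 'G', ZeroDivisionError in else is uncaught, finally prints before exception propagates ('H' never appended)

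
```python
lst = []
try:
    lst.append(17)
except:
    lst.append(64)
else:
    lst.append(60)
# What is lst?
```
[17, 60]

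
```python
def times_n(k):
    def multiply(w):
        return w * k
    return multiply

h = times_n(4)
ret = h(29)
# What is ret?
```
116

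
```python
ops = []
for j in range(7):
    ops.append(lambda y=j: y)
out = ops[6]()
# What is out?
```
6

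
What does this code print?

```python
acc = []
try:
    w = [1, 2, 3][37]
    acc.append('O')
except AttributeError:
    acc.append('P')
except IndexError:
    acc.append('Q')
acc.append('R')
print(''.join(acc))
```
QR

IndexError is caught by its specific handler, not AttributeError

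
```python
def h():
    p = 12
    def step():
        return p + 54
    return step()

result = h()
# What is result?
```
66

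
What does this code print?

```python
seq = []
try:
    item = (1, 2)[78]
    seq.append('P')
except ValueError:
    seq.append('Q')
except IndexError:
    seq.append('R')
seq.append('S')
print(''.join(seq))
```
RS

IndexError is caught by its specific handler, not ValueError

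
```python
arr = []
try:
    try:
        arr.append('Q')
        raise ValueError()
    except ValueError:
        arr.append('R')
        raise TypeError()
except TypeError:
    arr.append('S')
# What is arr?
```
['Q', 'R', 'S']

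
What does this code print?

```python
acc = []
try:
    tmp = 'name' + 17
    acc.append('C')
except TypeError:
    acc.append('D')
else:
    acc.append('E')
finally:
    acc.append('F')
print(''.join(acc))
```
DF

Exception: except runs, else skipped, finally runs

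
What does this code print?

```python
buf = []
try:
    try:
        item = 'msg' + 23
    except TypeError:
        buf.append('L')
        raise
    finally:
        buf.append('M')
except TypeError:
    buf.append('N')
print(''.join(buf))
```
LMN

finally runs before re-raised exception propagates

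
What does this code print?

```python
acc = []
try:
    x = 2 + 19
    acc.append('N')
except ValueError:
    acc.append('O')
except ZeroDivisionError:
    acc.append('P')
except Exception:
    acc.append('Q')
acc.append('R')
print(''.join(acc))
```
NR

No exception, try block completes normally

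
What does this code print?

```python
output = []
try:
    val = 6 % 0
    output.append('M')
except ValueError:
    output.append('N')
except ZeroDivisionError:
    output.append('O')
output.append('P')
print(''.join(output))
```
OP

ZeroDivisionError is caught by its specific handler, not ValueError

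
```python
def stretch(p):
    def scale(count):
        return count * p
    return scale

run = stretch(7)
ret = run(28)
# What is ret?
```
196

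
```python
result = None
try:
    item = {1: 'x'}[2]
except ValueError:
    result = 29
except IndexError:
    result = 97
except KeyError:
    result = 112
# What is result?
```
112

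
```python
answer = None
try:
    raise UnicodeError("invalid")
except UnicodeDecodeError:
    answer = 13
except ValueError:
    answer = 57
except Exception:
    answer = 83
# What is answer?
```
57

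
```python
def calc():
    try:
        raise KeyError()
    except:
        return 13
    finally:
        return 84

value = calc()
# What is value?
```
84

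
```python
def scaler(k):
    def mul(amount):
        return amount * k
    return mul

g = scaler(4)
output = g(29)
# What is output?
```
116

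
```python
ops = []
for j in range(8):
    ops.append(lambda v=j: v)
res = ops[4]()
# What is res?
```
4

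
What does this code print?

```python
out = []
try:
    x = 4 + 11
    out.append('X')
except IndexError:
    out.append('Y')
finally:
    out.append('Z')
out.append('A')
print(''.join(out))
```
XZA

finally runs after normal execution too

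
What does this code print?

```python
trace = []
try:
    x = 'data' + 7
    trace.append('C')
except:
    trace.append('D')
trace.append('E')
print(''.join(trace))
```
DE

Exception raised in try, caught by bare except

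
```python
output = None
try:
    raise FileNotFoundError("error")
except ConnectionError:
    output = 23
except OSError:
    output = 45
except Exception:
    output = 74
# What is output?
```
45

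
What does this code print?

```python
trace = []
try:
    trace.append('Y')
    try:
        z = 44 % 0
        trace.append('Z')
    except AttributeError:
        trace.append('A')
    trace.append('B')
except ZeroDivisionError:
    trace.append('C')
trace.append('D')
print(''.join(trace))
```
YCD

Inner handler doesn't match, propagates to outer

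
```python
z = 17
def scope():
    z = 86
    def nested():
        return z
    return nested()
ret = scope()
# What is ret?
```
86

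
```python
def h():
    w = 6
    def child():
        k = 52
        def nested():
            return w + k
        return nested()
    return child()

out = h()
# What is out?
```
58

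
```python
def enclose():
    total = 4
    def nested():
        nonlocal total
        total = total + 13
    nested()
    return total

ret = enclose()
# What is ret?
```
17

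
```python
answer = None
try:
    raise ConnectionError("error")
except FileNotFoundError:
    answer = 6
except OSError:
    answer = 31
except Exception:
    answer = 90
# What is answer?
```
31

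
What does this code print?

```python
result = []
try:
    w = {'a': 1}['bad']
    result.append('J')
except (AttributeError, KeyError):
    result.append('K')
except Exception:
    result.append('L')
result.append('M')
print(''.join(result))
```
KM

KeyError matches tuple containing it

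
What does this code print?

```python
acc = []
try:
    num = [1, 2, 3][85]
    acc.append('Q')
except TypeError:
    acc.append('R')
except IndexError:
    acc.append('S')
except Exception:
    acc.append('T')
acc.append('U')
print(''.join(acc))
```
SU

IndexError matches before generic Exception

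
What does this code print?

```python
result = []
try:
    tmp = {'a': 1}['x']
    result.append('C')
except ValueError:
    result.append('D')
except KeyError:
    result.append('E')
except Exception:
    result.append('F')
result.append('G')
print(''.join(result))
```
EG

KeyError matches before generic Exception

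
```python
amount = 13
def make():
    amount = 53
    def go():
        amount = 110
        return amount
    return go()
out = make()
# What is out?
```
110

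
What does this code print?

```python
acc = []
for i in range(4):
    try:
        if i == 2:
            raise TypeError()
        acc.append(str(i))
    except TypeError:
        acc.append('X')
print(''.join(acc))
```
01X3

Exception on i=2 caught, loop continues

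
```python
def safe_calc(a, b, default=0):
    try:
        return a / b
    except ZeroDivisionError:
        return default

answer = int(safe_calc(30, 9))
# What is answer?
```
3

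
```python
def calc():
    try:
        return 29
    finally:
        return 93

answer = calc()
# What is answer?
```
93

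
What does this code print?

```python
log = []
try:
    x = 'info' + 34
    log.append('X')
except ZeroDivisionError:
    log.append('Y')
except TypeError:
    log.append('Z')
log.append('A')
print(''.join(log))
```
ZA

TypeError is caught by its specific handler, not ZeroDivisionError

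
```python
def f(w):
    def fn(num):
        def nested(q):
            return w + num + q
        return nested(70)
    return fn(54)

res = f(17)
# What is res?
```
141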